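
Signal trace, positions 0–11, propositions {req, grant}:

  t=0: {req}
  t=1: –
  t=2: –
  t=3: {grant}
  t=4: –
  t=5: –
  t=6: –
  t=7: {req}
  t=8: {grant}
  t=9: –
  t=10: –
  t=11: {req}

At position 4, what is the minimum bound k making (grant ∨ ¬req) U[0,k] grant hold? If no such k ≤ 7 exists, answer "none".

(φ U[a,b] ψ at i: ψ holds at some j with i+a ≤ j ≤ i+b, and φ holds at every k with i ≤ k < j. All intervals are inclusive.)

Need earliest j ≥ 4 with grant, and (grant ∨ ¬req) at every k in [4,j-1].
  j=4: rhs fails.
  j=5: rhs fails.
  j=6: rhs fails.
  j=7: rhs fails.
  j=8: rhs holds but lhs fails at k=7.
  j=9: rhs fails.
  j=10: rhs fails.
  j=11: rhs fails.
No witness within the range → none.

none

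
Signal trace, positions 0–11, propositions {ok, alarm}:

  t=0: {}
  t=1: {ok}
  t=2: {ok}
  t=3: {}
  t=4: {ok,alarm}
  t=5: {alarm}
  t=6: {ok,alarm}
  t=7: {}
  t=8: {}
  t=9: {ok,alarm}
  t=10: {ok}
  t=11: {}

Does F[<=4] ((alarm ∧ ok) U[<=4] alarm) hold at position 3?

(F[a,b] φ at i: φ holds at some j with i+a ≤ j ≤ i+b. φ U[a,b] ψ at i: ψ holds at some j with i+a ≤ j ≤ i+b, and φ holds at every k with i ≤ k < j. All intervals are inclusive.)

True

Check ((alarm ∧ ok) U[<=4] alarm) at each j in [3,7]:
  j=3: fails
  j=4: holds
  j=5: holds
  j=6: holds
  j=7: fails
Found at j=4 → formula holds.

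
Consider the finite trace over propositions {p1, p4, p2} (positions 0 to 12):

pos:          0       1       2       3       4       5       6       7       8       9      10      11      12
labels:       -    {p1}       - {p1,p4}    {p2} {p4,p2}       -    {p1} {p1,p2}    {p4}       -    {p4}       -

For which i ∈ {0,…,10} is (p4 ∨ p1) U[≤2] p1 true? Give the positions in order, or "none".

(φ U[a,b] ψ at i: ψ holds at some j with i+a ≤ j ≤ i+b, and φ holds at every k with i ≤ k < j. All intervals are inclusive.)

1, 3, 7, 8

Evaluate at each i in [0,10]:
  i=0: ✗ (lhs fails at k=0 before rhs at j=1)
  i=1: ✓ (rhs at j=1)
  i=2: ✗ (lhs fails at k=2 before rhs at j=3)
  i=3: ✓ (rhs at j=3)
  i=4: ✗ (no rhs in [4,6])
  i=5: ✗ (lhs fails at k=6 before rhs at j=7)
  i=6: ✗ (lhs fails at k=6 before rhs at j=7)
  i=7: ✓ (rhs at j=7)
  i=8: ✓ (rhs at j=8)
  i=9: ✗ (no rhs in [9,11])
  i=10: ✗ (no rhs in [10,12])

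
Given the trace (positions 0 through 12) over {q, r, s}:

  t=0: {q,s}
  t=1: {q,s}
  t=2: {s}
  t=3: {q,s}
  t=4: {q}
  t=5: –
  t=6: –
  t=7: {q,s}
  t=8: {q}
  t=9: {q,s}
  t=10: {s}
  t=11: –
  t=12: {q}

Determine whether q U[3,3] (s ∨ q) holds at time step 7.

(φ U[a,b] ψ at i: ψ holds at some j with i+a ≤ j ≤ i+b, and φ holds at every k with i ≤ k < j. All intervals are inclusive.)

Holds

Need some j in [10,10] with (s ∨ q), and q at every k in [7,j-1].
  j=10: (s ∨ q) holds; q holds at every k in [7,9] → satisfied.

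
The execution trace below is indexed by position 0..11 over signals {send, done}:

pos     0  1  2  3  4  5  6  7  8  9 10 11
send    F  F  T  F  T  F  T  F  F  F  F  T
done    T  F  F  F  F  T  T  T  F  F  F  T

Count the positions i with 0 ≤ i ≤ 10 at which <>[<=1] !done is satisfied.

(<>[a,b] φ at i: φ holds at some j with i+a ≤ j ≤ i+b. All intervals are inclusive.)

9

Evaluate at each i in [0,10]:
  i=0: ✓ (witness j=1)
  i=1: ✓ (witness j=1)
  i=2: ✓ (witness j=2)
  i=3: ✓ (witness j=3)
  i=4: ✓ (witness j=4)
  i=5: ✗ (none in [5,6])
  i=6: ✗ (none in [6,7])
  i=7: ✓ (witness j=8)
  i=8: ✓ (witness j=8)
  i=9: ✓ (witness j=9)
  i=10: ✓ (witness j=10)
Positions where it holds: {0, 1, 2, 3, 4, 7, 8, 9, 10} → 9.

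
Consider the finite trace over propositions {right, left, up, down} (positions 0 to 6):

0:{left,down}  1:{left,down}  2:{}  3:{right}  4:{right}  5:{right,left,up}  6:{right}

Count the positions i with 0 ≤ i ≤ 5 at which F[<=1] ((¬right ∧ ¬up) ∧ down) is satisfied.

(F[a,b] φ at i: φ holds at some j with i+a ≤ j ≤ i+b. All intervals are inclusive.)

Evaluate at each i in [0,5]:
  i=0: ✓ (witness j=0)
  i=1: ✓ (witness j=1)
  i=2: ✗ (none in [2,3])
  i=3: ✗ (none in [3,4])
  i=4: ✗ (none in [4,5])
  i=5: ✗ (none in [5,6])
Positions where it holds: {0, 1} → 2.

2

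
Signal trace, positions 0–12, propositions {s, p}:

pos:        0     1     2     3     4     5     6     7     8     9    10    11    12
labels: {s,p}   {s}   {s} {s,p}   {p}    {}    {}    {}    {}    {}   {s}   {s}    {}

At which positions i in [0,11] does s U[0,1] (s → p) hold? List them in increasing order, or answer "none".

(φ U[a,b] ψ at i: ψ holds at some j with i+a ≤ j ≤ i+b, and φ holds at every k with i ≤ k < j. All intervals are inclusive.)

Evaluate at each i in [0,11]:
  i=0: ✓ (rhs at j=0)
  i=1: ✗ (no rhs in [1,2])
  i=2: ✓ (rhs at j=3; lhs holds on [2,2])
  i=3: ✓ (rhs at j=3)
  i=4: ✓ (rhs at j=4)
  i=5: ✓ (rhs at j=5)
  i=6: ✓ (rhs at j=6)
  i=7: ✓ (rhs at j=7)
  i=8: ✓ (rhs at j=8)
  i=9: ✓ (rhs at j=9)
  i=10: ✗ (no rhs in [10,11])
  i=11: ✓ (rhs at j=12; lhs holds on [11,11])

0, 2, 3, 4, 5, 6, 7, 8, 9, 11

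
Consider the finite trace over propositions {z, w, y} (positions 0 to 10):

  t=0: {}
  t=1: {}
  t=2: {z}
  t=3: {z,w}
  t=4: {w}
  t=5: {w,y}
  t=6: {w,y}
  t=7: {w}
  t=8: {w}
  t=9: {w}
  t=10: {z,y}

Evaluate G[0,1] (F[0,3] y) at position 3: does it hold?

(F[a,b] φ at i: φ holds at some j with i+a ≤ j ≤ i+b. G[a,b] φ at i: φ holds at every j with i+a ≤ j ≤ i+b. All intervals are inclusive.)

Check F[0,3] y at every j in [3,4]:
  j=3: holds (witness at 5)
  j=4: holds (witness at 5)
All positions satisfy it → formula holds.

Yes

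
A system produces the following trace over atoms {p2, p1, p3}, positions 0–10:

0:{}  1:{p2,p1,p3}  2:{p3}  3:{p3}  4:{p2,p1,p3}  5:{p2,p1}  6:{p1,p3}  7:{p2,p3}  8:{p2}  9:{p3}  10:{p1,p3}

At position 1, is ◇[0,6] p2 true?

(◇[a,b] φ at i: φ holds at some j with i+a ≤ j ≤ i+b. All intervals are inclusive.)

Check p2 at each j in [1,7]:
  j=1: true
  j=2: false
  j=3: false
  j=4: true
  j=5: true
  j=6: false
  j=7: true
Found at j=1 → formula holds.

True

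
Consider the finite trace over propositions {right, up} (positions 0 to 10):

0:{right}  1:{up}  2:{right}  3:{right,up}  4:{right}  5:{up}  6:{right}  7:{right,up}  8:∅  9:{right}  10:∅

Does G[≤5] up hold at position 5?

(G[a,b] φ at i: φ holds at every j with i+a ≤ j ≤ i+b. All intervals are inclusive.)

Check up at every j in [5,10]:
  j=5: true
  j=6: false
  j=7: true
  j=8: false
  j=9: false
  j=10: false
Fails at j=6 → formula fails.

Does not hold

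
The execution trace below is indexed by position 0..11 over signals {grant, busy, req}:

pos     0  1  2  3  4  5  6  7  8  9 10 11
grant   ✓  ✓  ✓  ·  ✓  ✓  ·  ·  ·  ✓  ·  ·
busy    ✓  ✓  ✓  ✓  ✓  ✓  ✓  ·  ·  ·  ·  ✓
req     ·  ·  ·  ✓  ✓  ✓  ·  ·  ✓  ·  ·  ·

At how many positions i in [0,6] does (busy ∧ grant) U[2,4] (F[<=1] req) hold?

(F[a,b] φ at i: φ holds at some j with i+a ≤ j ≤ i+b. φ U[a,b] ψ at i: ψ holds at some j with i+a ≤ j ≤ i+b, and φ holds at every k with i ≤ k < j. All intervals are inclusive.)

Evaluate at each i in [0,6]:
  i=0: ✓ (rhs at j=2; lhs holds on [0,1])
  i=1: ✓ (rhs at j=3; lhs holds on [1,2])
  i=2: ✗ (lhs fails at k=3 before rhs at j=4)
  i=3: ✗ (lhs fails at k=3 before rhs at j=5)
  i=4: ✗ (lhs fails at k=6 before rhs at j=7)
  i=5: ✗ (lhs fails at k=6 before rhs at j=7)
  i=6: ✗ (lhs fails at k=6 before rhs at j=8)
Positions where it holds: {0, 1} → 2.

2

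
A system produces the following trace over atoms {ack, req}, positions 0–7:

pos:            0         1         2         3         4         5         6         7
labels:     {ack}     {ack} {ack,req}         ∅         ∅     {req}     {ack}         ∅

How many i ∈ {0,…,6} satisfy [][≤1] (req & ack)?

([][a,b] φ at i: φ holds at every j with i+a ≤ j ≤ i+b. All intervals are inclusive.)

0

Evaluate at each i in [0,6]:
  i=0: ✗ (fails at j=0)
  i=1: ✗ (fails at j=1)
  i=2: ✗ (fails at j=3)
  i=3: ✗ (fails at j=3)
  i=4: ✗ (fails at j=4)
  i=5: ✗ (fails at j=5)
  i=6: ✗ (fails at j=6)
Positions where it holds: {} → 0.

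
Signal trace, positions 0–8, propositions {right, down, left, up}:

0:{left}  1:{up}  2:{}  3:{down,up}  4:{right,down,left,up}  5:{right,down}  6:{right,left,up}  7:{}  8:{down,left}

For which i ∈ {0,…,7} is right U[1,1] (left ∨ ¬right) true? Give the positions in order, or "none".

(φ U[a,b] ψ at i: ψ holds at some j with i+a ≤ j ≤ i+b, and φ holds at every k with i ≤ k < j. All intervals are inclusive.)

Evaluate at each i in [0,7]:
  i=0: ✗ (lhs fails at k=0 before rhs at j=1)
  i=1: ✗ (lhs fails at k=1 before rhs at j=2)
  i=2: ✗ (lhs fails at k=2 before rhs at j=3)
  i=3: ✗ (lhs fails at k=3 before rhs at j=4)
  i=4: ✗ (no rhs in [5,5])
  i=5: ✓ (rhs at j=6; lhs holds on [5,5])
  i=6: ✓ (rhs at j=7; lhs holds on [6,6])
  i=7: ✗ (lhs fails at k=7 before rhs at j=8)

5, 6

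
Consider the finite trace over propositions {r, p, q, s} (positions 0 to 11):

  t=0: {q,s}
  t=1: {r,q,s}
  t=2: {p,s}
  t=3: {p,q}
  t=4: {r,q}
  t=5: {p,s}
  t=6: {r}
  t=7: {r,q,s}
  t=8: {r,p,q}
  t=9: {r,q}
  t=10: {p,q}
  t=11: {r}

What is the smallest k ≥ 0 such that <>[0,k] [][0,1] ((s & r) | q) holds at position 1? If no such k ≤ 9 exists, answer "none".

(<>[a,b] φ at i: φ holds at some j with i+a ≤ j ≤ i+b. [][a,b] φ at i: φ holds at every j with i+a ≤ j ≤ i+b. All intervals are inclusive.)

Scan j = 1,2,… for [][0,1] ((s & r) | q):
  j=1: fails
  j=2: fails
  j=3: holds
First hit at j=3, so smallest k = 3-1 = 2.

2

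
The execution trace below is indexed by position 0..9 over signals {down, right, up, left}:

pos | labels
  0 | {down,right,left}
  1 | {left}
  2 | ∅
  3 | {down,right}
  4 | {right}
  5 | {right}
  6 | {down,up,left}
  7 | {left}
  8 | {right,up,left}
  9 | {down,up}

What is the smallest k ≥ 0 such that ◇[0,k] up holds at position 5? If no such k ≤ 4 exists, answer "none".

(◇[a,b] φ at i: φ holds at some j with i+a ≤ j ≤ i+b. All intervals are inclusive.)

1

Scan j = 5,6,… for up:
  j=5: fails
  j=6: holds
First hit at j=6, so smallest k = 6-5 = 1.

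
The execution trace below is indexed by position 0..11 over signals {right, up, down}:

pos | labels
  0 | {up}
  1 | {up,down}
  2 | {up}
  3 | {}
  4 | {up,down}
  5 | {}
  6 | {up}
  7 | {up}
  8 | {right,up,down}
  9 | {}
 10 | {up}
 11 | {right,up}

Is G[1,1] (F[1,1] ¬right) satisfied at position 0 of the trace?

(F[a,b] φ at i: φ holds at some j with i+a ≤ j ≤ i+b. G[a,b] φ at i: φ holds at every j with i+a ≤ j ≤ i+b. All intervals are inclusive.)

Check F[1,1] ¬right at every j in [1,1]:
  j=1: holds (witness at 2)
All positions satisfy it → formula holds.

Holds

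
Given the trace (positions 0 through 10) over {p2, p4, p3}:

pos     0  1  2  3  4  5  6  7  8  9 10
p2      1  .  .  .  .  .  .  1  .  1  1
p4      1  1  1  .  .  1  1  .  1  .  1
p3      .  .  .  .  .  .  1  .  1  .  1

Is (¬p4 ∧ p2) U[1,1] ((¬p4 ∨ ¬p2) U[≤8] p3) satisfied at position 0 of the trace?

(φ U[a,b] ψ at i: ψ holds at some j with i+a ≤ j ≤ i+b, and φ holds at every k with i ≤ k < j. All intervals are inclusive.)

Does not hold

Need some j in [1,1] with ((¬p4 ∨ ¬p2) U[≤8] p3), and (¬p4 ∧ p2) at every k in [0,j-1].
  j=1: ((¬p4 ∨ ¬p2) U[≤8] p3) holds, but (¬p4 ∧ p2) fails at k=0 → not this j.
No j in the window works → until fails.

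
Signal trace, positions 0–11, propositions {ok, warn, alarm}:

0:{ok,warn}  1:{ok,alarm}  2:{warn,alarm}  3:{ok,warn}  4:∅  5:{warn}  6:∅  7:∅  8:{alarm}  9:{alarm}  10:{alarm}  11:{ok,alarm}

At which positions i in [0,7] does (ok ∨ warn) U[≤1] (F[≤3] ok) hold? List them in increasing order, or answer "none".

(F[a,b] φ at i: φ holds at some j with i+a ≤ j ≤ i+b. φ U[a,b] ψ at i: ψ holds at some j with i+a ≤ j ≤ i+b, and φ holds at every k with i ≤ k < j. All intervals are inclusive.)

Evaluate at each i in [0,7]:
  i=0: ✓ (rhs at j=0)
  i=1: ✓ (rhs at j=1)
  i=2: ✓ (rhs at j=2)
  i=3: ✓ (rhs at j=3)
  i=4: ✗ (no rhs in [4,5])
  i=5: ✗ (no rhs in [5,6])
  i=6: ✗ (no rhs in [6,7])
  i=7: ✗ (lhs fails at k=7 before rhs at j=8)

0, 1, 2, 3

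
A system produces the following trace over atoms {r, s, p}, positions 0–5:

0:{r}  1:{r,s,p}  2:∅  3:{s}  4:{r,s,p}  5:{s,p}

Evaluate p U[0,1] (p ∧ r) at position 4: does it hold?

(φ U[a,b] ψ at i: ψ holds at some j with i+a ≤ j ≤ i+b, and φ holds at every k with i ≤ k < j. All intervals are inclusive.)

Holds

Need some j in [4,5] with (p ∧ r), and p at every k in [4,j-1].
  j=4: (p ∧ r) holds; no prefix to check → satisfied.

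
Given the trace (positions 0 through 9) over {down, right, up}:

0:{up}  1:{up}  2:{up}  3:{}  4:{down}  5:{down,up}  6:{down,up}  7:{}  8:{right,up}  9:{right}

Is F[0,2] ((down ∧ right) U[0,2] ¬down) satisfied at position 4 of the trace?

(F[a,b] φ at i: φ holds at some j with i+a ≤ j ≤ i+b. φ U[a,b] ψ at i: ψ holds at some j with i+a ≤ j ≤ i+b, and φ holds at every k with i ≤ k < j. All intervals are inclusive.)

Check ((down ∧ right) U[0,2] ¬down) at each j in [4,6]:
  j=4: fails
  j=5: fails
  j=6: fails
No position in the window satisfies it → formula fails.

False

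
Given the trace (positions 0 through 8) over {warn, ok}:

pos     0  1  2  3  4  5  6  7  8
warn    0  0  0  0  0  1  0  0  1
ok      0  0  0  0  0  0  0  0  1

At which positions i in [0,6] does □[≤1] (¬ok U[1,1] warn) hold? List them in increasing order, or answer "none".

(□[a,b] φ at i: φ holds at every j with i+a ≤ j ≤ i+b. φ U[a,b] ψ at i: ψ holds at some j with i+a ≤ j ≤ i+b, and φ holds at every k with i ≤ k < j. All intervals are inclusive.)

none

Evaluate at each i in [0,6]:
  i=0: ✗ (fails at j=0)
  i=1: ✗ (fails at j=1)
  i=2: ✗ (fails at j=2)
  i=3: ✗ (fails at j=3)
  i=4: ✗ (fails at j=5)
  i=5: ✗ (fails at j=5)
  i=6: ✗ (fails at j=6)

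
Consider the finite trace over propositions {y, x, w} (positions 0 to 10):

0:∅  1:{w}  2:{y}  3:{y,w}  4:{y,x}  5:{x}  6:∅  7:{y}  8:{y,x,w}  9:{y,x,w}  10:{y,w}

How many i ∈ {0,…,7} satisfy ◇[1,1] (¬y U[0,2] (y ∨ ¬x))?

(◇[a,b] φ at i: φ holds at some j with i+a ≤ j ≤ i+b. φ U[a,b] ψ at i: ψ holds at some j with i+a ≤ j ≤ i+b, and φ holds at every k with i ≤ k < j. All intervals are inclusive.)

Evaluate at each i in [0,7]:
  i=0: ✓ (witness j=1)
  i=1: ✓ (witness j=2)
  i=2: ✓ (witness j=3)
  i=3: ✓ (witness j=4)
  i=4: ✓ (witness j=5)
  i=5: ✓ (witness j=6)
  i=6: ✓ (witness j=7)
  i=7: ✓ (witness j=8)
Positions where it holds: {0, 1, 2, 3, 4, 5, 6, 7} → 8.

8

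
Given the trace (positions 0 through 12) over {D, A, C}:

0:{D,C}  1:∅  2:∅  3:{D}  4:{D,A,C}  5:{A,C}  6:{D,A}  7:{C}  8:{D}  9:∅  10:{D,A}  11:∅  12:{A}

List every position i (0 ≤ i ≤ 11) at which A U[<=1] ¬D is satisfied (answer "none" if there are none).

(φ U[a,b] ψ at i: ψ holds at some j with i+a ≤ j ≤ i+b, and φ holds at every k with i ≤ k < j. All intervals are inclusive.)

Evaluate at each i in [0,11]:
  i=0: ✗ (lhs fails at k=0 before rhs at j=1)
  i=1: ✓ (rhs at j=1)
  i=2: ✓ (rhs at j=2)
  i=3: ✗ (no rhs in [3,4])
  i=4: ✓ (rhs at j=5; lhs holds on [4,4])
  i=5: ✓ (rhs at j=5)
  i=6: ✓ (rhs at j=7; lhs holds on [6,6])
  i=7: ✓ (rhs at j=7)
  i=8: ✗ (lhs fails at k=8 before rhs at j=9)
  i=9: ✓ (rhs at j=9)
  i=10: ✓ (rhs at j=11; lhs holds on [10,10])
  i=11: ✓ (rhs at j=11)

1, 2, 4, 5, 6, 7, 9, 10, 11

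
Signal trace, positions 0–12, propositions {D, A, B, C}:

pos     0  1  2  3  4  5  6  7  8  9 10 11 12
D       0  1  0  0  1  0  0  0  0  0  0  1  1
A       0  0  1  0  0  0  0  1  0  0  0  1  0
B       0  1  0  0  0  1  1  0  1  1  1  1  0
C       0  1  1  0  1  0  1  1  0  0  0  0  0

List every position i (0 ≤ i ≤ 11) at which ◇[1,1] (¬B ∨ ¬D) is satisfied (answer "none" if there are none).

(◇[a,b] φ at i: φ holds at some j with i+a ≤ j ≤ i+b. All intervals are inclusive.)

1, 2, 3, 4, 5, 6, 7, 8, 9, 11

Evaluate at each i in [0,11]:
  i=0: ✗ (none in [1,1])
  i=1: ✓ (witness j=2)
  i=2: ✓ (witness j=3)
  i=3: ✓ (witness j=4)
  i=4: ✓ (witness j=5)
  i=5: ✓ (witness j=6)
  i=6: ✓ (witness j=7)
  i=7: ✓ (witness j=8)
  i=8: ✓ (witness j=9)
  i=9: ✓ (witness j=10)
  i=10: ✗ (none in [11,11])
  i=11: ✓ (witness j=12)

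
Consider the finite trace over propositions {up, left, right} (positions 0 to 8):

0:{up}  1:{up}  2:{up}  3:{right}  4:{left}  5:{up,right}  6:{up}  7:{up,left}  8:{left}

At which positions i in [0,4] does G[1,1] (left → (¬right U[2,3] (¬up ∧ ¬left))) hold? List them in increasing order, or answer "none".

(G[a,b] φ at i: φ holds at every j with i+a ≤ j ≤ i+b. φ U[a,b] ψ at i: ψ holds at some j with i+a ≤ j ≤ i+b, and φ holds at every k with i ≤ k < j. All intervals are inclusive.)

Evaluate at each i in [0,4]:
  i=0: ✓ (all of [1,1])
  i=1: ✓ (all of [2,2])
  i=2: ✓ (all of [3,3])
  i=3: ✗ (fails at j=4)
  i=4: ✓ (all of [5,5])

0, 1, 2, 4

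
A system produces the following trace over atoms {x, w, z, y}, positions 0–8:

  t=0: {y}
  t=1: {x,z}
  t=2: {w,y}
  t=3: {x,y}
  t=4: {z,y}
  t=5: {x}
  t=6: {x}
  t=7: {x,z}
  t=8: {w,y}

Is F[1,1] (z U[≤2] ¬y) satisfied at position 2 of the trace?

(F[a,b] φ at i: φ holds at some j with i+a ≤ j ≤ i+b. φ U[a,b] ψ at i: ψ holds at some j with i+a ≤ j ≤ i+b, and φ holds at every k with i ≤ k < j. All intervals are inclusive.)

False

Check (z U[≤2] ¬y) at each j in [3,3]:
  j=3: fails
No position in the window satisfies it → formula fails.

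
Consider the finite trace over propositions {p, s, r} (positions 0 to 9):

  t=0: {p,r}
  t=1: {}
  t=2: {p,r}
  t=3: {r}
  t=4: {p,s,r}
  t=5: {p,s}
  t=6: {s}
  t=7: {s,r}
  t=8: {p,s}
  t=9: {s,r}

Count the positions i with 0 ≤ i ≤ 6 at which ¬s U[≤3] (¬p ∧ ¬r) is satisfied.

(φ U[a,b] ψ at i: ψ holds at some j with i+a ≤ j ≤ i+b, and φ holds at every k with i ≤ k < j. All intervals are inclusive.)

Evaluate at each i in [0,6]:
  i=0: ✓ (rhs at j=1; lhs holds on [0,0])
  i=1: ✓ (rhs at j=1)
  i=2: ✗ (no rhs in [2,5])
  i=3: ✗ (lhs fails at k=4 before rhs at j=6)
  i=4: ✗ (lhs fails at k=4 before rhs at j=6)
  i=5: ✗ (lhs fails at k=5 before rhs at j=6)
  i=6: ✓ (rhs at j=6)
Positions where it holds: {0, 1, 6} → 3.

3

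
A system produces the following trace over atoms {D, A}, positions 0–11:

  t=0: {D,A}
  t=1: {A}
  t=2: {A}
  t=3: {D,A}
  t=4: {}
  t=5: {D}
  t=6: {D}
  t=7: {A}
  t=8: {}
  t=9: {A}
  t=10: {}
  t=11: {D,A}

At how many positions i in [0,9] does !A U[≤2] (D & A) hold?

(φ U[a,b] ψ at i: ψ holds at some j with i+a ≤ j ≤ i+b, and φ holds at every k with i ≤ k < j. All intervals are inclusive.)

Evaluate at each i in [0,9]:
  i=0: ✓ (rhs at j=0)
  i=1: ✗ (lhs fails at k=1 before rhs at j=3)
  i=2: ✗ (lhs fails at k=2 before rhs at j=3)
  i=3: ✓ (rhs at j=3)
  i=4: ✗ (no rhs in [4,6])
  i=5: ✗ (no rhs in [5,7])
  i=6: ✗ (no rhs in [6,8])
  i=7: ✗ (no rhs in [7,9])
  i=8: ✗ (no rhs in [8,10])
  i=9: ✗ (lhs fails at k=9 before rhs at j=11)
Positions where it holds: {0, 3} → 2.

2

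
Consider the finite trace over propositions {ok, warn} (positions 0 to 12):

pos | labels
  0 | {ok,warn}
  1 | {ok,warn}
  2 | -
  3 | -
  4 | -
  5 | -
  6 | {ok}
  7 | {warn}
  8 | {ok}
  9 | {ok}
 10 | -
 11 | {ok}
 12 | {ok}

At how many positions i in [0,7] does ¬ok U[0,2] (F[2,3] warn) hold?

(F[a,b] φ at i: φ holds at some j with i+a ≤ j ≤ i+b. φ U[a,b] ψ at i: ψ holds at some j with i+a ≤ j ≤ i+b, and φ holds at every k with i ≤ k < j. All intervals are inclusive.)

4

Evaluate at each i in [0,7]:
  i=0: ✗ (no rhs in [0,2])
  i=1: ✗ (no rhs in [1,3])
  i=2: ✓ (rhs at j=4; lhs holds on [2,3])
  i=3: ✓ (rhs at j=4; lhs holds on [3,3])
  i=4: ✓ (rhs at j=4)
  i=5: ✓ (rhs at j=5)
  i=6: ✗ (no rhs in [6,8])
  i=7: ✗ (no rhs in [7,9])
Positions where it holds: {2, 3, 4, 5} → 4.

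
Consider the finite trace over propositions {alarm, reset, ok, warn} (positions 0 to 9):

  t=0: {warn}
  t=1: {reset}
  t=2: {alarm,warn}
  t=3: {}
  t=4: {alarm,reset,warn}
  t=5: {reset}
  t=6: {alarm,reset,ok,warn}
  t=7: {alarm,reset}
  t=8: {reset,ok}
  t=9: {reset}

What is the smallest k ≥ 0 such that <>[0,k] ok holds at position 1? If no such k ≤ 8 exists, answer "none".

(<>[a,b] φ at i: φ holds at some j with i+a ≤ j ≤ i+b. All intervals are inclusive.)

Scan j = 1,2,… for ok:
  j=1: fails
  j=2: fails
  j=3: fails
  j=4: fails
  j=5: fails
  j=6: holds
First hit at j=6, so smallest k = 6-1 = 5.

5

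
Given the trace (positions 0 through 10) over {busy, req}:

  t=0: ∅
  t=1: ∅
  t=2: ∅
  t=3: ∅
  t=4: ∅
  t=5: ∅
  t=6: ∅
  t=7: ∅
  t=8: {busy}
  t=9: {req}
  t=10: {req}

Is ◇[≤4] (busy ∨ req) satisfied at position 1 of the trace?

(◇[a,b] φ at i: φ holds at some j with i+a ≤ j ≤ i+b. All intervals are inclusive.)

False

Check (busy ∨ req) at each j in [1,5]:
  j=1: false
  j=2: false
  j=3: false
  j=4: false
  j=5: false
No position in the window satisfies it → formula fails.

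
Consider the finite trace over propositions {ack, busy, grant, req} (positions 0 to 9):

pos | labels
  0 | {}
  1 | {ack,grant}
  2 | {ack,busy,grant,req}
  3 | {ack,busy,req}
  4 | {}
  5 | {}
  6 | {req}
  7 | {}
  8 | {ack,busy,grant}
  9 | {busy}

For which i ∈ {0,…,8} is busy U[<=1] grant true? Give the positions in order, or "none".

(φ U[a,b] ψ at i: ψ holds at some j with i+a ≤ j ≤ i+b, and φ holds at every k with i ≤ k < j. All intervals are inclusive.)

Evaluate at each i in [0,8]:
  i=0: ✗ (lhs fails at k=0 before rhs at j=1)
  i=1: ✓ (rhs at j=1)
  i=2: ✓ (rhs at j=2)
  i=3: ✗ (no rhs in [3,4])
  i=4: ✗ (no rhs in [4,5])
  i=5: ✗ (no rhs in [5,6])
  i=6: ✗ (no rhs in [6,7])
  i=7: ✗ (lhs fails at k=7 before rhs at j=8)
  i=8: ✓ (rhs at j=8)

1, 2, 8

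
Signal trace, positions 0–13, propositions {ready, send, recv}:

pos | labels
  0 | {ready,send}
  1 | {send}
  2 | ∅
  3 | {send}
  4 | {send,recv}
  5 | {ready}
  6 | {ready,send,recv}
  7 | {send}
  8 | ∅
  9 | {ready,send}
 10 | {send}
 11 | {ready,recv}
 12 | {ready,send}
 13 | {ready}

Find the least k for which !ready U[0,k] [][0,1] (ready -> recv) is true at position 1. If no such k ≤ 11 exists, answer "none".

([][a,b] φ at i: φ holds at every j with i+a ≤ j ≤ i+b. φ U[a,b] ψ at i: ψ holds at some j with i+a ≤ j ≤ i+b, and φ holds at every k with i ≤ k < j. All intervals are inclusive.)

Need earliest j ≥ 1 with [][0,1] (ready -> recv), and !ready at every k in [1,j-1].
  j=1: rhs holds (empty prefix). k = 0.

0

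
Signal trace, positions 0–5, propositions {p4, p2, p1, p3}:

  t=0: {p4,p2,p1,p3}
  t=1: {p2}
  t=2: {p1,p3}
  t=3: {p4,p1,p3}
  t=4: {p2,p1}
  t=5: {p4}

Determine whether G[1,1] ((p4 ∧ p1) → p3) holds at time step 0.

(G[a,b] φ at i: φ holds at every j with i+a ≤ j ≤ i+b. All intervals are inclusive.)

Check ((p4 ∧ p1) → p3) at every j in [1,1]:
  j=1: antecedent false → ✓
All positions satisfy it → formula holds.

Yes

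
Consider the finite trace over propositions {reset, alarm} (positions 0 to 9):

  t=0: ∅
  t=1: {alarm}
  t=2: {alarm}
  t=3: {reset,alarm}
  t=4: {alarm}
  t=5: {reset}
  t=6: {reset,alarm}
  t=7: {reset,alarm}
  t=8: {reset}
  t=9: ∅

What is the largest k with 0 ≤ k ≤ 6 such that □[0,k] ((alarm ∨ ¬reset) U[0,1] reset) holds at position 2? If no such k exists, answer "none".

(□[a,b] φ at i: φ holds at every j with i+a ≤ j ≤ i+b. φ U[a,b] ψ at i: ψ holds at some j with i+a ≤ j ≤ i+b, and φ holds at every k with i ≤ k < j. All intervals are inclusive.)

6

((alarm ∨ ¬reset) U[0,1] reset) must hold from j=2 onward; find where it first fails.
  j=2: holds
  j=3: holds
  j=4: holds
  j=5: holds
  j=6: holds
  j=7: holds
  j=8: holds
Holds through j=8; largest k = 6.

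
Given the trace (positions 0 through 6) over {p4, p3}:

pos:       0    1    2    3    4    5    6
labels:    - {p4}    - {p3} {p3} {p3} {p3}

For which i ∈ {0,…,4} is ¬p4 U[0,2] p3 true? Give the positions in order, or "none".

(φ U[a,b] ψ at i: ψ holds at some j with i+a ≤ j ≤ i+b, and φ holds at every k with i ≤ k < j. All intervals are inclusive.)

Evaluate at each i in [0,4]:
  i=0: ✗ (no rhs in [0,2])
  i=1: ✗ (lhs fails at k=1 before rhs at j=3)
  i=2: ✓ (rhs at j=3; lhs holds on [2,2])
  i=3: ✓ (rhs at j=3)
  i=4: ✓ (rhs at j=4)

2, 3, 4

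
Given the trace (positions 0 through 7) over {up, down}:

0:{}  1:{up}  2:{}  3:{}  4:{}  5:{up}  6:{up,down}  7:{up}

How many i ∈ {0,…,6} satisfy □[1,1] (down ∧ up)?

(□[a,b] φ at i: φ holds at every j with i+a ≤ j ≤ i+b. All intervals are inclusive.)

Evaluate at each i in [0,6]:
  i=0: ✗ (fails at j=1)
  i=1: ✗ (fails at j=2)
  i=2: ✗ (fails at j=3)
  i=3: ✗ (fails at j=4)
  i=4: ✗ (fails at j=5)
  i=5: ✓ (all of [6,6])
  i=6: ✗ (fails at j=7)
Positions where it holds: {5} → 1.

1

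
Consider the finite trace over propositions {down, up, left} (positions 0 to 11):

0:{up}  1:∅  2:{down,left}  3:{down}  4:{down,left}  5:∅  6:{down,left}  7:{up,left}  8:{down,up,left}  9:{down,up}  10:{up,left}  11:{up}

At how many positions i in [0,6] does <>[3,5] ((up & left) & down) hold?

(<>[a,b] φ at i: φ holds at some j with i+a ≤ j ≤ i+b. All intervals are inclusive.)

Evaluate at each i in [0,6]:
  i=0: ✗ (none in [3,5])
  i=1: ✗ (none in [4,6])
  i=2: ✗ (none in [5,7])
  i=3: ✓ (witness j=8)
  i=4: ✓ (witness j=8)
  i=5: ✓ (witness j=8)
  i=6: ✗ (none in [9,11])
Positions where it holds: {3, 4, 5} → 3.

3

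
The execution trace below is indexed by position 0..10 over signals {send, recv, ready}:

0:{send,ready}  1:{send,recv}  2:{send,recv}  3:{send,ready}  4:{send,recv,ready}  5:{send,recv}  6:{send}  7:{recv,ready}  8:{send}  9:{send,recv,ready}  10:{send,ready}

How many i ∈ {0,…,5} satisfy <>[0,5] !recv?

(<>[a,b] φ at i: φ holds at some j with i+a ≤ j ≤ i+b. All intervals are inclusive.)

Evaluate at each i in [0,5]:
  i=0: ✓ (witness j=0)
  i=1: ✓ (witness j=3)
  i=2: ✓ (witness j=3)
  i=3: ✓ (witness j=3)
  i=4: ✓ (witness j=6)
  i=5: ✓ (witness j=6)
Positions where it holds: {0, 1, 2, 3, 4, 5} → 6.

6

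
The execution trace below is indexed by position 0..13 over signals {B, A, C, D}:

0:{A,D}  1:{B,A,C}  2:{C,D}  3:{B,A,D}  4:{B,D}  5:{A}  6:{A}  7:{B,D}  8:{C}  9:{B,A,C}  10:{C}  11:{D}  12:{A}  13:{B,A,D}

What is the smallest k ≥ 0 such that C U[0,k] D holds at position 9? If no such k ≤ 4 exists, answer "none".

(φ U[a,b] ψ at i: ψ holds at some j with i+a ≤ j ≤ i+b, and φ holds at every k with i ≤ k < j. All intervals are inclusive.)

2

Need earliest j ≥ 9 with D, and C at every k in [9,j-1].
  j=9: rhs fails.
  j=10: rhs fails.
  j=11: rhs holds; lhs holds on [9,10]. k = 2.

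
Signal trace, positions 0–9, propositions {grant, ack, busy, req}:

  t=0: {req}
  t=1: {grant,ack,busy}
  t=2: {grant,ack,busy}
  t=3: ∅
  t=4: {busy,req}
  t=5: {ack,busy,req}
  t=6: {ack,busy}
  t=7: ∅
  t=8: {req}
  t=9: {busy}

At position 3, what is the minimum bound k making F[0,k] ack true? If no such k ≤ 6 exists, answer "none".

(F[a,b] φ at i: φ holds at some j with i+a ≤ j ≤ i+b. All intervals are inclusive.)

2

Scan j = 3,4,… for ack:
  j=3: fails
  j=4: fails
  j=5: holds
First hit at j=5, so smallest k = 5-3 = 2.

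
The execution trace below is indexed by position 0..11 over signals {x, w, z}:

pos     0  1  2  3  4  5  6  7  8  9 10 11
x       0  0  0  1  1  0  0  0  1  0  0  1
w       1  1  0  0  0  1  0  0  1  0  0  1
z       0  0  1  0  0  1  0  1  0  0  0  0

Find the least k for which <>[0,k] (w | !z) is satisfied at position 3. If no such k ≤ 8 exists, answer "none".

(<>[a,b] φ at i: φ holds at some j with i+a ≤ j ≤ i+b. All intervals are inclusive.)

0

Scan j = 3,4,… for (w | !z):
  j=3: holds
First hit at j=3, so smallest k = 3-3 = 0.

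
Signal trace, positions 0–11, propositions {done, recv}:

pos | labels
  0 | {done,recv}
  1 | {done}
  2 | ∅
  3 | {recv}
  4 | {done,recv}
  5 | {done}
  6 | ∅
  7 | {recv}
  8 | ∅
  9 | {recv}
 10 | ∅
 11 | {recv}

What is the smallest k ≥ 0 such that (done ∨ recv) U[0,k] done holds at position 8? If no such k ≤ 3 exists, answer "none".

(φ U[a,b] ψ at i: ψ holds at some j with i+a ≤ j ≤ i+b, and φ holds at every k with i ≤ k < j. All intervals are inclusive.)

Need earliest j ≥ 8 with done, and (done ∨ recv) at every k in [8,j-1].
  j=8: rhs fails.
  j=9: rhs fails.
  j=10: rhs fails.
  j=11: rhs fails.
No witness within the range → none.

none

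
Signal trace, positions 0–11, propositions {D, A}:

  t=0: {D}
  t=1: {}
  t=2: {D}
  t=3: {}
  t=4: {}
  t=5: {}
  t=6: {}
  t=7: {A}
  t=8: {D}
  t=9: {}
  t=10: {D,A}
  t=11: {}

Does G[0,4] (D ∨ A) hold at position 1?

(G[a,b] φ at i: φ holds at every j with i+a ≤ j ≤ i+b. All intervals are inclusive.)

Does not hold

Check (D ∨ A) at every j in [1,5]:
  j=1: false
  j=2: true
  j=3: false
  j=4: false
  j=5: false
Fails at j=1 → formula fails.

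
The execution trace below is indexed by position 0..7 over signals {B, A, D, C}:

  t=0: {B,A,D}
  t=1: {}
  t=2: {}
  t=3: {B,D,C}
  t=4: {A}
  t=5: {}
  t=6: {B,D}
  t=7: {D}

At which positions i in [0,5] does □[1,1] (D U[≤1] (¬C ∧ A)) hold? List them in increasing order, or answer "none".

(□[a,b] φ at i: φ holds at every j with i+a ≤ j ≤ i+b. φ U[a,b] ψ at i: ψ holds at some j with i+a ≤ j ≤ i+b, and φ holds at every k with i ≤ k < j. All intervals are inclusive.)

2, 3

Evaluate at each i in [0,5]:
  i=0: ✗ (fails at j=1)
  i=1: ✗ (fails at j=2)
  i=2: ✓ (all of [3,3])
  i=3: ✓ (all of [4,4])
  i=4: ✗ (fails at j=5)
  i=5: ✗ (fails at j=6)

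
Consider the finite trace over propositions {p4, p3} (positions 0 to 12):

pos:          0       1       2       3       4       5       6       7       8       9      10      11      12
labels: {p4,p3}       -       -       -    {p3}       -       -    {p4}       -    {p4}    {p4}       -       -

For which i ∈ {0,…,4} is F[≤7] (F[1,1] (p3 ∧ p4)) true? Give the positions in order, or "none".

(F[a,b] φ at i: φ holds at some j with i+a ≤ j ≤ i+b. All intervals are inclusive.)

Evaluate at each i in [0,4]:
  i=0: ✗ (none in [0,7])
  i=1: ✗ (none in [1,8])
  i=2: ✗ (none in [2,9])
  i=3: ✗ (none in [3,10])
  i=4: ✗ (none in [4,11])

none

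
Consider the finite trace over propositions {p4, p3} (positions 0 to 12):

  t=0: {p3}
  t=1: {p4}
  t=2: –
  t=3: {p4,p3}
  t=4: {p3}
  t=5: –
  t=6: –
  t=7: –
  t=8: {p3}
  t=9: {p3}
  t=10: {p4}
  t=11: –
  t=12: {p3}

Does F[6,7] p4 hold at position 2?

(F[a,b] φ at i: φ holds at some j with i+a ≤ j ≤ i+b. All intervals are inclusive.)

Does not hold

Check p4 at each j in [8,9]:
  j=8: false
  j=9: false
No position in the window satisfies it → formula fails.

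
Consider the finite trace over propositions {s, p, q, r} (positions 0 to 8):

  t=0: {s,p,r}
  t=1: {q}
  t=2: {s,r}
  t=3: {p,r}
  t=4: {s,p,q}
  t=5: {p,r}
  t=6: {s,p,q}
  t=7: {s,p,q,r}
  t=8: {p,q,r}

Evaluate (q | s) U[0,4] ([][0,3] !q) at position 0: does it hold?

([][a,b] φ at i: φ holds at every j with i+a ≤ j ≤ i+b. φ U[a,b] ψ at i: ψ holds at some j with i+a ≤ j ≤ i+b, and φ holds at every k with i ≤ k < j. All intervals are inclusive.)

No

Need some j in [0,4] with [][0,3] !q, and (q | s) at every k in [0,j-1].
  j=0: [][0,3] !q — fails at 1.
  j=1: [][0,3] !q — fails at 1.
  j=2: [][0,3] !q — fails at 4.
  j=3: [][0,3] !q — fails at 4.
  j=4: [][0,3] !q — fails at 4.
No j in the window works → until fails.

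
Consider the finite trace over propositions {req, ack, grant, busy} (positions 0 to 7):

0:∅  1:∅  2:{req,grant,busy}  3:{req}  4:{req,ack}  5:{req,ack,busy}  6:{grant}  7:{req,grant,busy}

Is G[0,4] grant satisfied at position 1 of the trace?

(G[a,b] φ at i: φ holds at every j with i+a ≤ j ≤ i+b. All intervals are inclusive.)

Check grant at every j in [1,5]:
  j=1: false
  j=2: true
  j=3: false
  j=4: false
  j=5: false
Fails at j=1 → formula fails.

Does not hold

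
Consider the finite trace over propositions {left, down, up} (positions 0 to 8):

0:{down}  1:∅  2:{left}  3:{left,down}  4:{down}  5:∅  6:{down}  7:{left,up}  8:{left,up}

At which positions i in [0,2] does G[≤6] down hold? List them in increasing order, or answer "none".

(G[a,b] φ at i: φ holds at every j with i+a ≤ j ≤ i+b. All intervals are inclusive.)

none

Evaluate at each i in [0,2]:
  i=0: ✗ (fails at j=1)
  i=1: ✗ (fails at j=1)
  i=2: ✗ (fails at j=2)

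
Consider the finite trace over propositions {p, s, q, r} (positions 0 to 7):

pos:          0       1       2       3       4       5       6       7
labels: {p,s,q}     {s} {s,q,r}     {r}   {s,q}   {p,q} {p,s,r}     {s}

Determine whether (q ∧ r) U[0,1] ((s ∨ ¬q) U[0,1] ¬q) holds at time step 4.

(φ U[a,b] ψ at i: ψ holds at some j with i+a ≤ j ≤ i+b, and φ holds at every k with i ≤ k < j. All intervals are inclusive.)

Need some j in [4,5] with ((s ∨ ¬q) U[0,1] ¬q), and (q ∧ r) at every k in [4,j-1].
  j=4: ((s ∨ ¬q) U[0,1] ¬q) — fails.
  j=5: ((s ∨ ¬q) U[0,1] ¬q) — fails.
No j in the window works → until fails.

No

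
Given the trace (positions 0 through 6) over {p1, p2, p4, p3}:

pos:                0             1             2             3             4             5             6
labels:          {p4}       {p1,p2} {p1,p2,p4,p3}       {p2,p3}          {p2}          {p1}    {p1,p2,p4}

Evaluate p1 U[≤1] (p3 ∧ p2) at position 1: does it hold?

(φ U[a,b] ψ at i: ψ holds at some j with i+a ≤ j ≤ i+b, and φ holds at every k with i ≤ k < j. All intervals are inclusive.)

Holds

Need some j in [1,2] with (p3 ∧ p2), and p1 at every k in [1,j-1].
  j=1: (p3 ∧ p2) false.
  j=2: (p3 ∧ p2) holds; p1 holds at every k in [1,1] → satisfied.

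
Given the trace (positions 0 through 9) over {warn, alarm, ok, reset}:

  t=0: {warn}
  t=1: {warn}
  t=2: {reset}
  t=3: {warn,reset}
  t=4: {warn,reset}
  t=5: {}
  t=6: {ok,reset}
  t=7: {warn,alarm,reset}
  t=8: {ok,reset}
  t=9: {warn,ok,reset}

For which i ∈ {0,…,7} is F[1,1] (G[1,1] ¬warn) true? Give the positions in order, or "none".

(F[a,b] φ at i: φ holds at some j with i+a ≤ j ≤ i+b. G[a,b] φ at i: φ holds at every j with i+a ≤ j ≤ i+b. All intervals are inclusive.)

Evaluate at each i in [0,7]:
  i=0: ✓ (witness j=1)
  i=1: ✗ (none in [2,2])
  i=2: ✗ (none in [3,3])
  i=3: ✓ (witness j=4)
  i=4: ✓ (witness j=5)
  i=5: ✗ (none in [6,6])
  i=6: ✓ (witness j=7)
  i=7: ✗ (none in [8,8])

0, 3, 4, 6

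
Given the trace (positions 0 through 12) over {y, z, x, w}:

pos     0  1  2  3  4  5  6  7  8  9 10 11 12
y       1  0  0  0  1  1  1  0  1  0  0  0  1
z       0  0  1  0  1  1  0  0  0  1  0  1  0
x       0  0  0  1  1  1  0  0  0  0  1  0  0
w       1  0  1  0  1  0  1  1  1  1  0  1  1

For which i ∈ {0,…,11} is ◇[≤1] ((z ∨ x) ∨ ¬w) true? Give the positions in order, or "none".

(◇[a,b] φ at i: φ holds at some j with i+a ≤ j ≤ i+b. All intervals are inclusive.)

0, 1, 2, 3, 4, 5, 8, 9, 10, 11

Evaluate at each i in [0,11]:
  i=0: ✓ (witness j=1)
  i=1: ✓ (witness j=1)
  i=2: ✓ (witness j=2)
  i=3: ✓ (witness j=3)
  i=4: ✓ (witness j=4)
  i=5: ✓ (witness j=5)
  i=6: ✗ (none in [6,7])
  i=7: ✗ (none in [7,8])
  i=8: ✓ (witness j=9)
  i=9: ✓ (witness j=9)
  i=10: ✓ (witness j=10)
  i=11: ✓ (witness j=11)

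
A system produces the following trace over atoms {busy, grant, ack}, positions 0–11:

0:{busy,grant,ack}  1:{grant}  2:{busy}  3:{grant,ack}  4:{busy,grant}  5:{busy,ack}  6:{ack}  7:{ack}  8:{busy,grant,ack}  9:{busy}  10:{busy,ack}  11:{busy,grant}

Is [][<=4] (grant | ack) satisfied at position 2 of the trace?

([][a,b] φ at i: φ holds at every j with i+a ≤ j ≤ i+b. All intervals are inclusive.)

Check (grant | ack) at every j in [2,6]:
  j=2: false
  j=3: true
  j=4: true
  j=5: true
  j=6: true
Fails at j=2 → formula fails.

No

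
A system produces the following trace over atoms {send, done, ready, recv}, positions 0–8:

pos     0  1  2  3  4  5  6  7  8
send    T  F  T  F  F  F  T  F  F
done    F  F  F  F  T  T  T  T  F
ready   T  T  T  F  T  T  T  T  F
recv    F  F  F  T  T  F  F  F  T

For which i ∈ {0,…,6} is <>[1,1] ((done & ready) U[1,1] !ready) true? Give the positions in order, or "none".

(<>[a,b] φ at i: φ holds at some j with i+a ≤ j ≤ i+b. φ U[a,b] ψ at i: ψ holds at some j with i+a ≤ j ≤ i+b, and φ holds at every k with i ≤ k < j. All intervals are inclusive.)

Evaluate at each i in [0,6]:
  i=0: ✗ (none in [1,1])
  i=1: ✗ (none in [2,2])
  i=2: ✗ (none in [3,3])
  i=3: ✗ (none in [4,4])
  i=4: ✗ (none in [5,5])
  i=5: ✗ (none in [6,6])
  i=6: ✓ (witness j=7)

6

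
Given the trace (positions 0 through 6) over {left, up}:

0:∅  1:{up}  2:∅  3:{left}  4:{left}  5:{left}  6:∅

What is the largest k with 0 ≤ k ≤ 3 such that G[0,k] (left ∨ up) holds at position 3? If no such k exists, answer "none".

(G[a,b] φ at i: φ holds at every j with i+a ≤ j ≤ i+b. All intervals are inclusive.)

(left ∨ up) must hold from j=3 onward; find where it first fails.
  j=3: holds
  j=4: holds
  j=5: holds
  j=6: fails
Holds on [3,5], so largest k = 2.

2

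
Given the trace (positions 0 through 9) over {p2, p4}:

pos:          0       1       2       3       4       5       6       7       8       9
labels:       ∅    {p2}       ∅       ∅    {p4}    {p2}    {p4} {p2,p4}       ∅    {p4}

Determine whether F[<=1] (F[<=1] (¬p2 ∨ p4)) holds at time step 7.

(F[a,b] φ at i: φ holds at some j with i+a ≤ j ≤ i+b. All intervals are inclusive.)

True

Check F[<=1] (¬p2 ∨ p4) at each j in [7,8]:
  j=7: holds (witness at 7)
  j=8: holds (witness at 8)
Found at j=7 → formula holds.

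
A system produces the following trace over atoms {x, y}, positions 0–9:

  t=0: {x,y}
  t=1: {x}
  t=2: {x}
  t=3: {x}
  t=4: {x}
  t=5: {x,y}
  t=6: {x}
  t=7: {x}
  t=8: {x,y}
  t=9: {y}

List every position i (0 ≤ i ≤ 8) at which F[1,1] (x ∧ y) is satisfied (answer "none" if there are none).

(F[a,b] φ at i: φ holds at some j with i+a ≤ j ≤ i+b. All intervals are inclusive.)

Evaluate at each i in [0,8]:
  i=0: ✗ (none in [1,1])
  i=1: ✗ (none in [2,2])
  i=2: ✗ (none in [3,3])
  i=3: ✗ (none in [4,4])
  i=4: ✓ (witness j=5)
  i=5: ✗ (none in [6,6])
  i=6: ✗ (none in [7,7])
  i=7: ✓ (witness j=8)
  i=8: ✗ (none in [9,9])

4, 7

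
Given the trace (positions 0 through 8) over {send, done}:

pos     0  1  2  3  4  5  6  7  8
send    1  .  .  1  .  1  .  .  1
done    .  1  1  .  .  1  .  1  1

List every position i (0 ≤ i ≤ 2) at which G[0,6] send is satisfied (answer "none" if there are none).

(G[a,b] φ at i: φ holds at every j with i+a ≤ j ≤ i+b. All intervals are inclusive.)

Evaluate at each i in [0,2]:
  i=0: ✗ (fails at j=1)
  i=1: ✗ (fails at j=1)
  i=2: ✗ (fails at j=2)

none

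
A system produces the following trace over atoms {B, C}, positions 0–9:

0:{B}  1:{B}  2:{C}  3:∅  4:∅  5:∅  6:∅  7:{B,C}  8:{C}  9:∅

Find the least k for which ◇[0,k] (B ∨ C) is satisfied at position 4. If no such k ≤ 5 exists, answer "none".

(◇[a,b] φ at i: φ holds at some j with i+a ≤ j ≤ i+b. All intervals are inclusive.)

Scan j = 4,5,… for (B ∨ C):
  j=4: fails
  j=5: fails
  j=6: fails
  j=7: holds
First hit at j=7, so smallest k = 7-4 = 3.

3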